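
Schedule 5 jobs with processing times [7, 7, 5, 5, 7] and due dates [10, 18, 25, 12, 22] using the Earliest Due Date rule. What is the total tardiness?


Sort by due date (EDD order): [(7, 10), (5, 12), (7, 18), (7, 22), (5, 25)]
Compute completion times and tardiness:
  Job 1: p=7, d=10, C=7, tardiness=max(0,7-10)=0
  Job 2: p=5, d=12, C=12, tardiness=max(0,12-12)=0
  Job 3: p=7, d=18, C=19, tardiness=max(0,19-18)=1
  Job 4: p=7, d=22, C=26, tardiness=max(0,26-22)=4
  Job 5: p=5, d=25, C=31, tardiness=max(0,31-25)=6
Total tardiness = 11

11


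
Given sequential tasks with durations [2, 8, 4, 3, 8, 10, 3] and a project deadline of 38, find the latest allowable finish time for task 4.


LF(activity 4) = deadline - sum of successor durations
Successors: activities 5 through 7 with durations [8, 10, 3]
Sum of successor durations = 21
LF = 38 - 21 = 17

17


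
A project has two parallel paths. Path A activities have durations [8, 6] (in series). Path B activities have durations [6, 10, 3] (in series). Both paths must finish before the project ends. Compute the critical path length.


Path A total = 8 + 6 = 14
Path B total = 6 + 10 + 3 = 19
Critical path = longest path = max(14, 19) = 19

19


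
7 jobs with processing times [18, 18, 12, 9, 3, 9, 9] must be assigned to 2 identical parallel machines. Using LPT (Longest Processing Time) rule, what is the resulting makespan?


Sort jobs in decreasing order (LPT): [18, 18, 12, 9, 9, 9, 3]
Assign each job to the least loaded machine:
  Machine 1: jobs [18, 12, 9], load = 39
  Machine 2: jobs [18, 9, 9, 3], load = 39
Makespan = max load = 39

39


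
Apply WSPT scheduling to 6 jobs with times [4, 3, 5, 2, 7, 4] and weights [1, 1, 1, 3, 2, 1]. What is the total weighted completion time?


Compute p/w ratios and sort ascending (WSPT): [(2, 3), (3, 1), (7, 2), (4, 1), (4, 1), (5, 1)]
Compute weighted completion times:
  Job (p=2,w=3): C=2, w*C=3*2=6
  Job (p=3,w=1): C=5, w*C=1*5=5
  Job (p=7,w=2): C=12, w*C=2*12=24
  Job (p=4,w=1): C=16, w*C=1*16=16
  Job (p=4,w=1): C=20, w*C=1*20=20
  Job (p=5,w=1): C=25, w*C=1*25=25
Total weighted completion time = 96

96


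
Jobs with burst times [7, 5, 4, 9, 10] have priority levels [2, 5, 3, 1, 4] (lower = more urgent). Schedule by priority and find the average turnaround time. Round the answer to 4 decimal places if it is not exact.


Sort by priority (ascending = highest first):
Order: [(1, 9), (2, 7), (3, 4), (4, 10), (5, 5)]
Completion times:
  Priority 1, burst=9, C=9
  Priority 2, burst=7, C=16
  Priority 3, burst=4, C=20
  Priority 4, burst=10, C=30
  Priority 5, burst=5, C=35
Average turnaround = 110/5 = 22.0

22.0


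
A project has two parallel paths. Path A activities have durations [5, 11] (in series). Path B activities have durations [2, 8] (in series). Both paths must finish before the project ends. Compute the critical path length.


Path A total = 5 + 11 = 16
Path B total = 2 + 8 = 10
Critical path = longest path = max(16, 10) = 16

16


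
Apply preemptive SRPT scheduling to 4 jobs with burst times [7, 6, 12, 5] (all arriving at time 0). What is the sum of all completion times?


Since all jobs arrive at t=0, SRPT equals SPT ordering.
SPT order: [5, 6, 7, 12]
Completion times:
  Job 1: p=5, C=5
  Job 2: p=6, C=11
  Job 3: p=7, C=18
  Job 4: p=12, C=30
Total completion time = 5 + 11 + 18 + 30 = 64

64


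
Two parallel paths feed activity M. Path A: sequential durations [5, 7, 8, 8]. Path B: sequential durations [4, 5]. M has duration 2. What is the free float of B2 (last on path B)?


ES(B2) = sum of predecessors on chain B = 4
EF(B2) = ES + duration = 4 + 5 = 9
Successor of B2 is M. ES(M) = max(sum(A), sum(B)) = max(28, 9) = 28
Free float = ES(successor) - EF(current) = 28 - 9 = 19

19


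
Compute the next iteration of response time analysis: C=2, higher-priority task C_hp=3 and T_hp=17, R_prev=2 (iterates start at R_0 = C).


R_next = C + ceil(R_prev / T_hp) * C_hp
ceil(2 / 17) = ceil(0.1176) = 1
Interference = 1 * 3 = 3
R_next = 2 + 3 = 5

5


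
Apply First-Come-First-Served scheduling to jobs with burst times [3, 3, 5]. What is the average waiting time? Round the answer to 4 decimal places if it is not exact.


FCFS order (as given): [3, 3, 5]
Waiting times:
  Job 1: wait = 0
  Job 2: wait = 3
  Job 3: wait = 6
Sum of waiting times = 9
Average waiting time = 9/3 = 3.0

3.0


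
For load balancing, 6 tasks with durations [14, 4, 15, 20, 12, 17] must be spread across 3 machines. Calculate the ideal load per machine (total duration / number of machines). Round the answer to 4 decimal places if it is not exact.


Total processing time = 14 + 4 + 15 + 20 + 12 + 17 = 82
Number of machines = 3
Ideal balanced load = 82 / 3 = 27.3333

27.3333


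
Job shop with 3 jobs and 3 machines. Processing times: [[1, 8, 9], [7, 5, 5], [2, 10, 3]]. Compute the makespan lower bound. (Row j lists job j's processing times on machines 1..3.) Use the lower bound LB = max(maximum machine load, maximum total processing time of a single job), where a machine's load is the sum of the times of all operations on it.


Machine loads:
  Machine 1: 1 + 7 + 2 = 10
  Machine 2: 8 + 5 + 10 = 23
  Machine 3: 9 + 5 + 3 = 17
Max machine load = 23
Job totals:
  Job 1: 18
  Job 2: 17
  Job 3: 15
Max job total = 18
Lower bound = max(23, 18) = 23

23


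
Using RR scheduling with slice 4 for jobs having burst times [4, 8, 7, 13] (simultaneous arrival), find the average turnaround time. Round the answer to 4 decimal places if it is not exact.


Time quantum = 4
Execution trace:
  J1 runs 4 units, time = 4
  J2 runs 4 units, time = 8
  J3 runs 4 units, time = 12
  J4 runs 4 units, time = 16
  J2 runs 4 units, time = 20
  J3 runs 3 units, time = 23
  J4 runs 4 units, time = 27
  J4 runs 4 units, time = 31
  J4 runs 1 units, time = 32
Finish times: [4, 20, 23, 32]
Average turnaround = 79/4 = 19.75

19.75


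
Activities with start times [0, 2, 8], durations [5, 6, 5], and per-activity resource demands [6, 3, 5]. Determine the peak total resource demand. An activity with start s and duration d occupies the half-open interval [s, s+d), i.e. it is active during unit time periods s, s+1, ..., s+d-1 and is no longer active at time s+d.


Each activity i is active on [start_i, start_i + duration_i).
Compute total resource usage per time slot:
  t=0: active resources = [6], total = 6
  t=1: active resources = [6], total = 6
  t=2: active resources = [6, 3], total = 9
  t=3: active resources = [6, 3], total = 9
  t=4: active resources = [6, 3], total = 9
  t=5: active resources = [3], total = 3
  t=6: active resources = [3], total = 3
  t=7: active resources = [3], total = 3
  t=8: active resources = [5], total = 5
  t=9: active resources = [5], total = 5
  t=10: active resources = [5], total = 5
  t=11: active resources = [5], total = 5
  t=12: active resources = [5], total = 5
Peak resource demand = 9

9


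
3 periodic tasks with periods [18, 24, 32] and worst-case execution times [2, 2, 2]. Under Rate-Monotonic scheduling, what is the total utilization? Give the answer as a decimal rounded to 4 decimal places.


Compute individual utilizations (exact fractions):
  Task 1: C/T = 2/18 = 1/9 (approx. 0.1111)
  Task 2: C/T = 2/24 = 1/12 (approx. 0.0833)
  Task 3: C/T = 2/32 = 1/16 (approx. 0.0625)
Total utilization U = 1/9 + 1/12 + 1/16 = 37/144
Rounded to 4 decimal places: U = 0.2569
RM (Liu & Layland) bound for 3 tasks = 0.779763; compare with U = 37/144 (approx. 0.256944)
U <= bound, so schedulable by RM sufficient condition.

0.2569


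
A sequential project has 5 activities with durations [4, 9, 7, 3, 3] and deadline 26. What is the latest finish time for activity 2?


LF(activity 2) = deadline - sum of successor durations
Successors: activities 3 through 5 with durations [7, 3, 3]
Sum of successor durations = 13
LF = 26 - 13 = 13

13


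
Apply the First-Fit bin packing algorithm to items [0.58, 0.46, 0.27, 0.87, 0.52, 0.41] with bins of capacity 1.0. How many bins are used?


Place items sequentially using First-Fit:
  Item 0.58 -> new Bin 1
  Item 0.46 -> new Bin 2
  Item 0.27 -> Bin 1 (now 0.85)
  Item 0.87 -> new Bin 3
  Item 0.52 -> Bin 2 (now 0.98)
  Item 0.41 -> new Bin 4
Total bins used = 4

4


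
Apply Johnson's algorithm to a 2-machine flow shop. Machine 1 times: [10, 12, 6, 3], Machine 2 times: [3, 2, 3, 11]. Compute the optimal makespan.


Apply Johnson's rule:
  Group 1 (a <= b): [(4, 3, 11)]
  Group 2 (a > b): [(1, 10, 3), (3, 6, 3), (2, 12, 2)]
Optimal job order: [4, 1, 3, 2]
Schedule:
  Job 4: M1 done at 3, M2 done at 14
  Job 1: M1 done at 13, M2 done at 17
  Job 3: M1 done at 19, M2 done at 22
  Job 2: M1 done at 31, M2 done at 33
Makespan = 33

33


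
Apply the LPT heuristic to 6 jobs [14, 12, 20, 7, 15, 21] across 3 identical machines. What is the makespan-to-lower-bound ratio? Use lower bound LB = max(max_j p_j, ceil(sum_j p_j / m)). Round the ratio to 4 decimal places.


LPT order: [21, 20, 15, 14, 12, 7]
Machine loads after assignment: [28, 32, 29]
LPT makespan = 32
Lower bound = max(max_job, ceil(total/3)) = max(21, 30) = 30
Ratio = 32 / 30 = 1.0667

1.0667


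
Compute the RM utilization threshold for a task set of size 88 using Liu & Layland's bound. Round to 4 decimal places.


Compute 2^(1/88) = 1.0079077751
Subtract 1: 1.0079077751 - 1 = 0.0079077751
Multiply by n: 88 * 0.0079077751 = 0.6958842088
Round to 4 dp: 0.6959

0.6959


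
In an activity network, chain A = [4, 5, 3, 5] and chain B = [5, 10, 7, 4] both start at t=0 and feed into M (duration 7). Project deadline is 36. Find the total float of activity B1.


Forward pass: ES(B1) = sum of predecessors on chain B = 0
EF = ES + duration = 0 + 5 = 5
Backward pass: LF(M) = deadline = 36; LS(M) = 36 - 7 = 29
LF(B1) = LS(M) - sum(successors on chain B) = 29 - 21 = 8
LS = LF - duration = 8 - 5 = 3
Total float = LS - ES = 3 - 0 = 3

3


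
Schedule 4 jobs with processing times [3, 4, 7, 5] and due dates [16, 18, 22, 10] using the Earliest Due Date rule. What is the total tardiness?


Sort by due date (EDD order): [(5, 10), (3, 16), (4, 18), (7, 22)]
Compute completion times and tardiness:
  Job 1: p=5, d=10, C=5, tardiness=max(0,5-10)=0
  Job 2: p=3, d=16, C=8, tardiness=max(0,8-16)=0
  Job 3: p=4, d=18, C=12, tardiness=max(0,12-18)=0
  Job 4: p=7, d=22, C=19, tardiness=max(0,19-22)=0
Total tardiness = 0

0


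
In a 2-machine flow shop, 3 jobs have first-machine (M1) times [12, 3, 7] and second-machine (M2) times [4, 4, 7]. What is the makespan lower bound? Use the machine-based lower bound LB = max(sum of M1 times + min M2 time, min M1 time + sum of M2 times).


LB1 = sum(M1 times) + min(M2 times) = 22 + 4 = 26
LB2 = min(M1 times) + sum(M2 times) = 3 + 15 = 18
Lower bound = max(LB1, LB2) = max(26, 18) = 26

26


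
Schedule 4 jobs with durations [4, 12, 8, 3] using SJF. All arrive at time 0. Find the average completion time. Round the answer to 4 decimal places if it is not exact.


SJF order (ascending): [3, 4, 8, 12]
Completion times:
  Job 1: burst=3, C=3
  Job 2: burst=4, C=7
  Job 3: burst=8, C=15
  Job 4: burst=12, C=27
Average completion = 52/4 = 13.0

13.0


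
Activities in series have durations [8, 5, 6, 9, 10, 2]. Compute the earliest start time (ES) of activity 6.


Activity 6 starts after activities 1 through 5 complete.
Predecessor durations: [8, 5, 6, 9, 10]
ES = 8 + 5 + 6 + 9 + 10 = 38

38


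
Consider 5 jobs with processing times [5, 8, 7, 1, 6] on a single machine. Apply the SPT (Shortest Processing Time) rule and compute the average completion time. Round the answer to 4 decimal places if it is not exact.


Sort jobs by processing time (SPT order): [1, 5, 6, 7, 8]
Compute completion times sequentially:
  Job 1: processing = 1, completes at 1
  Job 2: processing = 5, completes at 6
  Job 3: processing = 6, completes at 12
  Job 4: processing = 7, completes at 19
  Job 5: processing = 8, completes at 27
Sum of completion times = 65
Average completion time = 65/5 = 13.0

13.0


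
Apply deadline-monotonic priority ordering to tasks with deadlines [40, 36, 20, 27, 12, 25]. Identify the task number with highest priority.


Sort tasks by relative deadline (ascending):
  Task 5: deadline = 12
  Task 3: deadline = 20
  Task 6: deadline = 25
  Task 4: deadline = 27
  Task 2: deadline = 36
  Task 1: deadline = 40
Priority order (highest first): [5, 3, 6, 4, 2, 1]
Highest priority task = 5

5


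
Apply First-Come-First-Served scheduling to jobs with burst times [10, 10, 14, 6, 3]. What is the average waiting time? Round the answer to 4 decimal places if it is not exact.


FCFS order (as given): [10, 10, 14, 6, 3]
Waiting times:
  Job 1: wait = 0
  Job 2: wait = 10
  Job 3: wait = 20
  Job 4: wait = 34
  Job 5: wait = 40
Sum of waiting times = 104
Average waiting time = 104/5 = 20.8

20.8


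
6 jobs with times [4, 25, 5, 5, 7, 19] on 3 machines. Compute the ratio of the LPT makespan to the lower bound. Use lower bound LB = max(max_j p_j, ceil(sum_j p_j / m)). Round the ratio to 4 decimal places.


LPT order: [25, 19, 7, 5, 5, 4]
Machine loads after assignment: [25, 19, 21]
LPT makespan = 25
Lower bound = max(max_job, ceil(total/3)) = max(25, 22) = 25
Ratio = 25 / 25 = 1.0

1.0


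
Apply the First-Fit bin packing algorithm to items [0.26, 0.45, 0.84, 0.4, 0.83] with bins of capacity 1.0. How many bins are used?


Place items sequentially using First-Fit:
  Item 0.26 -> new Bin 1
  Item 0.45 -> Bin 1 (now 0.71)
  Item 0.84 -> new Bin 2
  Item 0.4 -> new Bin 3
  Item 0.83 -> new Bin 4
Total bins used = 4

4


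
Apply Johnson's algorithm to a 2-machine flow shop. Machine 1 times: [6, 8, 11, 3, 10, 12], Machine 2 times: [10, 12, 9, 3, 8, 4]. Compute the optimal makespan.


Apply Johnson's rule:
  Group 1 (a <= b): [(4, 3, 3), (1, 6, 10), (2, 8, 12)]
  Group 2 (a > b): [(3, 11, 9), (5, 10, 8), (6, 12, 4)]
Optimal job order: [4, 1, 2, 3, 5, 6]
Schedule:
  Job 4: M1 done at 3, M2 done at 6
  Job 1: M1 done at 9, M2 done at 19
  Job 2: M1 done at 17, M2 done at 31
  Job 3: M1 done at 28, M2 done at 40
  Job 5: M1 done at 38, M2 done at 48
  Job 6: M1 done at 50, M2 done at 54
Makespan = 54

54


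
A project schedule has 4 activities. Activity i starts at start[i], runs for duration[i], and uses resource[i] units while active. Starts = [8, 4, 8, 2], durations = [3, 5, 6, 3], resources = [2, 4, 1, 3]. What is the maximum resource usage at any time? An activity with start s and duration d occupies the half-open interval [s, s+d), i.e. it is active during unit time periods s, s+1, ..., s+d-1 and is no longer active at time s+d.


Each activity i is active on [start_i, start_i + duration_i).
Compute total resource usage per time slot:
  t=0: active resources = [], total = 0
  t=1: active resources = [], total = 0
  t=2: active resources = [3], total = 3
  t=3: active resources = [3], total = 3
  t=4: active resources = [4, 3], total = 7
  t=5: active resources = [4], total = 4
  t=6: active resources = [4], total = 4
  t=7: active resources = [4], total = 4
  t=8: active resources = [2, 4, 1], total = 7
  t=9: active resources = [2, 1], total = 3
  t=10: active resources = [2, 1], total = 3
  t=11: active resources = [1], total = 1
  t=12: active resources = [1], total = 1
  t=13: active resources = [1], total = 1
Peak resource demand = 7

7


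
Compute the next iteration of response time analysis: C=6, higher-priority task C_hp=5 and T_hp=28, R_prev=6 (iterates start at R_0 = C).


R_next = C + ceil(R_prev / T_hp) * C_hp
ceil(6 / 28) = ceil(0.2143) = 1
Interference = 1 * 5 = 5
R_next = 6 + 5 = 11

11


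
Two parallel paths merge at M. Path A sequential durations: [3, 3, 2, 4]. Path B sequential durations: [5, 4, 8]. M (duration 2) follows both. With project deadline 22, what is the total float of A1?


Forward pass: ES(A1) = sum of predecessors on chain A = 0
EF = ES + duration = 0 + 3 = 3
Backward pass: LF(M) = deadline = 22; LS(M) = 22 - 2 = 20
LF(A1) = LS(M) - sum(successors on chain A) = 20 - 9 = 11
LS = LF - duration = 11 - 3 = 8
Total float = LS - ES = 8 - 0 = 8

8


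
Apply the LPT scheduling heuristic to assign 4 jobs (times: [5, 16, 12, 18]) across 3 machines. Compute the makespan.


Sort jobs in decreasing order (LPT): [18, 16, 12, 5]
Assign each job to the least loaded machine:
  Machine 1: jobs [18], load = 18
  Machine 2: jobs [16], load = 16
  Machine 3: jobs [12, 5], load = 17
Makespan = max load = 18

18


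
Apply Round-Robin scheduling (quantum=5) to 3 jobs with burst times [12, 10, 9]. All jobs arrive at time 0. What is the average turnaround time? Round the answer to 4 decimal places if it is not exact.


Time quantum = 5
Execution trace:
  J1 runs 5 units, time = 5
  J2 runs 5 units, time = 10
  J3 runs 5 units, time = 15
  J1 runs 5 units, time = 20
  J2 runs 5 units, time = 25
  J3 runs 4 units, time = 29
  J1 runs 2 units, time = 31
Finish times: [31, 25, 29]
Average turnaround = 85/3 = 28.3333

28.3333


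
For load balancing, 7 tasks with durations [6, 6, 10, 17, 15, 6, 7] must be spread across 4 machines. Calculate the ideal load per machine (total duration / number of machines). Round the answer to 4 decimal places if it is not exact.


Total processing time = 6 + 6 + 10 + 17 + 15 + 6 + 7 = 67
Number of machines = 4
Ideal balanced load = 67 / 4 = 16.75

16.75


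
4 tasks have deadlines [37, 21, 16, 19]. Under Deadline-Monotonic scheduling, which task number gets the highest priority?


Sort tasks by relative deadline (ascending):
  Task 3: deadline = 16
  Task 4: deadline = 19
  Task 2: deadline = 21
  Task 1: deadline = 37
Priority order (highest first): [3, 4, 2, 1]
Highest priority task = 3

3


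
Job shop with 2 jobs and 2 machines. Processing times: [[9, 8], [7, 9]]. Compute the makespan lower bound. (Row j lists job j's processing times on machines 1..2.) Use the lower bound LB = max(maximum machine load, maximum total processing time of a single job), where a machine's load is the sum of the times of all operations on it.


Machine loads:
  Machine 1: 9 + 7 = 16
  Machine 2: 8 + 9 = 17
Max machine load = 17
Job totals:
  Job 1: 17
  Job 2: 16
Max job total = 17
Lower bound = max(17, 17) = 17

17


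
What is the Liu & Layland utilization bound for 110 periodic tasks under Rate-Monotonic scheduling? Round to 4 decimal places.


Compute 2^(1/110) = 1.0063212332
Subtract 1: 1.0063212332 - 1 = 0.0063212332
Multiply by n: 110 * 0.0063212332 = 0.6953356520
Round to 4 dp: 0.6953

0.6953


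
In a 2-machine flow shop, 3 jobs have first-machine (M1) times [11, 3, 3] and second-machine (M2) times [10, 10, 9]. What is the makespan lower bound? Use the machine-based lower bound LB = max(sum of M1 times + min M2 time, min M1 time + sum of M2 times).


LB1 = sum(M1 times) + min(M2 times) = 17 + 9 = 26
LB2 = min(M1 times) + sum(M2 times) = 3 + 29 = 32
Lower bound = max(LB1, LB2) = max(26, 32) = 32

32


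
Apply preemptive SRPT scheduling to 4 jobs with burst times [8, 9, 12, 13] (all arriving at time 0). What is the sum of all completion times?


Since all jobs arrive at t=0, SRPT equals SPT ordering.
SPT order: [8, 9, 12, 13]
Completion times:
  Job 1: p=8, C=8
  Job 2: p=9, C=17
  Job 3: p=12, C=29
  Job 4: p=13, C=42
Total completion time = 8 + 17 + 29 + 42 = 96

96


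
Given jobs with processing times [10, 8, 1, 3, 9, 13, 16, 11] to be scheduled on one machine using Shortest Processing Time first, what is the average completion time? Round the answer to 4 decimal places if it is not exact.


Sort jobs by processing time (SPT order): [1, 3, 8, 9, 10, 11, 13, 16]
Compute completion times sequentially:
  Job 1: processing = 1, completes at 1
  Job 2: processing = 3, completes at 4
  Job 3: processing = 8, completes at 12
  Job 4: processing = 9, completes at 21
  Job 5: processing = 10, completes at 31
  Job 6: processing = 11, completes at 42
  Job 7: processing = 13, completes at 55
  Job 8: processing = 16, completes at 71
Sum of completion times = 237
Average completion time = 237/8 = 29.625

29.625


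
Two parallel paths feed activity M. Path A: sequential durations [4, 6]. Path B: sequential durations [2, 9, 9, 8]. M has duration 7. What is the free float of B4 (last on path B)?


ES(B4) = sum of predecessors on chain B = 20
EF(B4) = ES + duration = 20 + 8 = 28
Successor of B4 is M. ES(M) = max(sum(A), sum(B)) = max(10, 28) = 28
Free float = ES(successor) - EF(current) = 28 - 28 = 0

0


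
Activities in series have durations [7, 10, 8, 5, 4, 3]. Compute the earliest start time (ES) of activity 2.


Activity 2 starts after activities 1 through 1 complete.
Predecessor durations: [7]
ES = 7 = 7

7


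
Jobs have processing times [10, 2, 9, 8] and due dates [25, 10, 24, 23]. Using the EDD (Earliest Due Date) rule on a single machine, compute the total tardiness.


Sort by due date (EDD order): [(2, 10), (8, 23), (9, 24), (10, 25)]
Compute completion times and tardiness:
  Job 1: p=2, d=10, C=2, tardiness=max(0,2-10)=0
  Job 2: p=8, d=23, C=10, tardiness=max(0,10-23)=0
  Job 3: p=9, d=24, C=19, tardiness=max(0,19-24)=0
  Job 4: p=10, d=25, C=29, tardiness=max(0,29-25)=4
Total tardiness = 4

4


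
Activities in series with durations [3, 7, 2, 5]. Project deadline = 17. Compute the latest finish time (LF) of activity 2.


LF(activity 2) = deadline - sum of successor durations
Successors: activities 3 through 4 with durations [2, 5]
Sum of successor durations = 7
LF = 17 - 7 = 10

10


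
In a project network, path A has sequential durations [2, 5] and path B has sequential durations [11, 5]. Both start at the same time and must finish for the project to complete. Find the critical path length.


Path A total = 2 + 5 = 7
Path B total = 11 + 5 = 16
Critical path = longest path = max(7, 16) = 16

16


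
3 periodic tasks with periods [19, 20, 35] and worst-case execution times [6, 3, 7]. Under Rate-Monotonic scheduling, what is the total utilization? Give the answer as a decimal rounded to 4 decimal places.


Compute individual utilizations (exact fractions):
  Task 1: C/T = 6/19 (approx. 0.3158)
  Task 2: C/T = 3/20 (approx. 0.15)
  Task 3: C/T = 7/35 = 1/5 (approx. 0.2)
Total utilization U = 6/19 + 3/20 + 1/5 = 253/380
Rounded to 4 decimal places: U = 0.6658
RM (Liu & Layland) bound for 3 tasks = 0.779763; compare with U = 253/380 (approx. 0.665789)
U <= bound, so schedulable by RM sufficient condition.

0.6658


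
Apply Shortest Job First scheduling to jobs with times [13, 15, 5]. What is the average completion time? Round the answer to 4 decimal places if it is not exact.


SJF order (ascending): [5, 13, 15]
Completion times:
  Job 1: burst=5, C=5
  Job 2: burst=13, C=18
  Job 3: burst=15, C=33
Average completion = 56/3 = 18.6667

18.6667


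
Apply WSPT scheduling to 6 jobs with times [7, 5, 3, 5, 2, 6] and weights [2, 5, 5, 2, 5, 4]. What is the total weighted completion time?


Compute p/w ratios and sort ascending (WSPT): [(2, 5), (3, 5), (5, 5), (6, 4), (5, 2), (7, 2)]
Compute weighted completion times:
  Job (p=2,w=5): C=2, w*C=5*2=10
  Job (p=3,w=5): C=5, w*C=5*5=25
  Job (p=5,w=5): C=10, w*C=5*10=50
  Job (p=6,w=4): C=16, w*C=4*16=64
  Job (p=5,w=2): C=21, w*C=2*21=42
  Job (p=7,w=2): C=28, w*C=2*28=56
Total weighted completion time = 247

247


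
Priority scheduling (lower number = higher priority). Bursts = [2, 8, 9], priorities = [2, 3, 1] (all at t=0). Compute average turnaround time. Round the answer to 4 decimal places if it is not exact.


Sort by priority (ascending = highest first):
Order: [(1, 9), (2, 2), (3, 8)]
Completion times:
  Priority 1, burst=9, C=9
  Priority 2, burst=2, C=11
  Priority 3, burst=8, C=19
Average turnaround = 39/3 = 13.0

13.0


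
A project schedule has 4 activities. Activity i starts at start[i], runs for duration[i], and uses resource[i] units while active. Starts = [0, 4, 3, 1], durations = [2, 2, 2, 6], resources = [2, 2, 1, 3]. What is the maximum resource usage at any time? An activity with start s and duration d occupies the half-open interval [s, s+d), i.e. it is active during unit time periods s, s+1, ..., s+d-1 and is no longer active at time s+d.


Each activity i is active on [start_i, start_i + duration_i).
Compute total resource usage per time slot:
  t=0: active resources = [2], total = 2
  t=1: active resources = [2, 3], total = 5
  t=2: active resources = [3], total = 3
  t=3: active resources = [1, 3], total = 4
  t=4: active resources = [2, 1, 3], total = 6
  t=5: active resources = [2, 3], total = 5
  t=6: active resources = [3], total = 3
Peak resource demand = 6

6


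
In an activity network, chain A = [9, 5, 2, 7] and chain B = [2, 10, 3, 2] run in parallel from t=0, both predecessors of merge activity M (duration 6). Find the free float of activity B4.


ES(B4) = sum of predecessors on chain B = 15
EF(B4) = ES + duration = 15 + 2 = 17
Successor of B4 is M. ES(M) = max(sum(A), sum(B)) = max(23, 17) = 23
Free float = ES(successor) - EF(current) = 23 - 17 = 6

6


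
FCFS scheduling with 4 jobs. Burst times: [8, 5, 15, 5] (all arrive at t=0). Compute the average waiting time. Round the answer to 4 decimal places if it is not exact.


FCFS order (as given): [8, 5, 15, 5]
Waiting times:
  Job 1: wait = 0
  Job 2: wait = 8
  Job 3: wait = 13
  Job 4: wait = 28
Sum of waiting times = 49
Average waiting time = 49/4 = 12.25

12.25


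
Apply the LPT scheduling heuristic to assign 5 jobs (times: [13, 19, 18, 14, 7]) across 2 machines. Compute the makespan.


Sort jobs in decreasing order (LPT): [19, 18, 14, 13, 7]
Assign each job to the least loaded machine:
  Machine 1: jobs [19, 13, 7], load = 39
  Machine 2: jobs [18, 14], load = 32
Makespan = max load = 39

39


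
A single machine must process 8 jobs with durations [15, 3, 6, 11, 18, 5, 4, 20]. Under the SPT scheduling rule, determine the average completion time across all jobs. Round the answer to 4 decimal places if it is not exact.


Sort jobs by processing time (SPT order): [3, 4, 5, 6, 11, 15, 18, 20]
Compute completion times sequentially:
  Job 1: processing = 3, completes at 3
  Job 2: processing = 4, completes at 7
  Job 3: processing = 5, completes at 12
  Job 4: processing = 6, completes at 18
  Job 5: processing = 11, completes at 29
  Job 6: processing = 15, completes at 44
  Job 7: processing = 18, completes at 62
  Job 8: processing = 20, completes at 82
Sum of completion times = 257
Average completion time = 257/8 = 32.125

32.125


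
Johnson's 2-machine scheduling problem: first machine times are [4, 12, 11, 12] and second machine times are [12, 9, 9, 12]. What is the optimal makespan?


Apply Johnson's rule:
  Group 1 (a <= b): [(1, 4, 12), (4, 12, 12)]
  Group 2 (a > b): [(2, 12, 9), (3, 11, 9)]
Optimal job order: [1, 4, 2, 3]
Schedule:
  Job 1: M1 done at 4, M2 done at 16
  Job 4: M1 done at 16, M2 done at 28
  Job 2: M1 done at 28, M2 done at 37
  Job 3: M1 done at 39, M2 done at 48
Makespan = 48

48


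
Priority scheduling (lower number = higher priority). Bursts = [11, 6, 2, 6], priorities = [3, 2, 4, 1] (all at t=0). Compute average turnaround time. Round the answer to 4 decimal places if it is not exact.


Sort by priority (ascending = highest first):
Order: [(1, 6), (2, 6), (3, 11), (4, 2)]
Completion times:
  Priority 1, burst=6, C=6
  Priority 2, burst=6, C=12
  Priority 3, burst=11, C=23
  Priority 4, burst=2, C=25
Average turnaround = 66/4 = 16.5

16.5


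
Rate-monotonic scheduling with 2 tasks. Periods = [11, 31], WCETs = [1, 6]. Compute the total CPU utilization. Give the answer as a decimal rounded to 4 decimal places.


Compute individual utilizations (exact fractions):
  Task 1: C/T = 1/11 (approx. 0.0909)
  Task 2: C/T = 6/31 (approx. 0.1935)
Total utilization U = 1/11 + 6/31 = 97/341
Rounded to 4 decimal places: U = 0.2845
RM (Liu & Layland) bound for 2 tasks = 0.828427; compare with U = 97/341 (approx. 0.284457)
U <= bound, so schedulable by RM sufficient condition.

0.2845


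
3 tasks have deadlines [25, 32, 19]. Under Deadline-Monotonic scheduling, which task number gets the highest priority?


Sort tasks by relative deadline (ascending):
  Task 3: deadline = 19
  Task 1: deadline = 25
  Task 2: deadline = 32
Priority order (highest first): [3, 1, 2]
Highest priority task = 3

3


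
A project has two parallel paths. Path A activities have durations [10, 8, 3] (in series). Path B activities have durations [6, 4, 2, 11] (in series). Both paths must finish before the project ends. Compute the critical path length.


Path A total = 10 + 8 + 3 = 21
Path B total = 6 + 4 + 2 + 11 = 23
Critical path = longest path = max(21, 23) = 23

23


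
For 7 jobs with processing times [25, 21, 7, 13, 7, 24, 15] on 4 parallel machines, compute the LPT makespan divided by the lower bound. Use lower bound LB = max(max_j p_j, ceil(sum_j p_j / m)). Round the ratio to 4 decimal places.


LPT order: [25, 24, 21, 15, 13, 7, 7]
Machine loads after assignment: [25, 31, 28, 28]
LPT makespan = 31
Lower bound = max(max_job, ceil(total/4)) = max(25, 28) = 28
Ratio = 31 / 28 = 1.1071

1.1071


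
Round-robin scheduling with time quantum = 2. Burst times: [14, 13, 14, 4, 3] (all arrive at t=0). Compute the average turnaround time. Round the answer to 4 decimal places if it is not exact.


Time quantum = 2
Execution trace:
  J1 runs 2 units, time = 2
  J2 runs 2 units, time = 4
  J3 runs 2 units, time = 6
  J4 runs 2 units, time = 8
  J5 runs 2 units, time = 10
  J1 runs 2 units, time = 12
  J2 runs 2 units, time = 14
  J3 runs 2 units, time = 16
  J4 runs 2 units, time = 18
  J5 runs 1 units, time = 19
  J1 runs 2 units, time = 21
  J2 runs 2 units, time = 23
  J3 runs 2 units, time = 25
  J1 runs 2 units, time = 27
  J2 runs 2 units, time = 29
  J3 runs 2 units, time = 31
  J1 runs 2 units, time = 33
  J2 runs 2 units, time = 35
  J3 runs 2 units, time = 37
  J1 runs 2 units, time = 39
  J2 runs 2 units, time = 41
  J3 runs 2 units, time = 43
  J1 runs 2 units, time = 45
  J2 runs 1 units, time = 46
  J3 runs 2 units, time = 48
Finish times: [45, 46, 48, 18, 19]
Average turnaround = 176/5 = 35.2

35.2


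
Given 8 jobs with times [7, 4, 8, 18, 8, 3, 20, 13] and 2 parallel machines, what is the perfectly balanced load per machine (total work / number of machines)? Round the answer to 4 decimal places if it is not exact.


Total processing time = 7 + 4 + 8 + 18 + 8 + 3 + 20 + 13 = 81
Number of machines = 2
Ideal balanced load = 81 / 2 = 40.5

40.5


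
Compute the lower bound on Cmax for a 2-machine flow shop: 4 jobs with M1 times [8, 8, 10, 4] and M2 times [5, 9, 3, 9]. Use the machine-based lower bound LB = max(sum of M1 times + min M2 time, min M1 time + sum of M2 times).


LB1 = sum(M1 times) + min(M2 times) = 30 + 3 = 33
LB2 = min(M1 times) + sum(M2 times) = 4 + 26 = 30
Lower bound = max(LB1, LB2) = max(33, 30) = 33

33


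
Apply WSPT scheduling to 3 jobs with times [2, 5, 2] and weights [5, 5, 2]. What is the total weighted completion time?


Compute p/w ratios and sort ascending (WSPT): [(2, 5), (5, 5), (2, 2)]
Compute weighted completion times:
  Job (p=2,w=5): C=2, w*C=5*2=10
  Job (p=5,w=5): C=7, w*C=5*7=35
  Job (p=2,w=2): C=9, w*C=2*9=18
Total weighted completion time = 63

63


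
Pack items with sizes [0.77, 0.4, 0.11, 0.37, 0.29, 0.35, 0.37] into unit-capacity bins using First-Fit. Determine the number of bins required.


Place items sequentially using First-Fit:
  Item 0.77 -> new Bin 1
  Item 0.4 -> new Bin 2
  Item 0.11 -> Bin 1 (now 0.88)
  Item 0.37 -> Bin 2 (now 0.77)
  Item 0.29 -> new Bin 3
  Item 0.35 -> Bin 3 (now 0.64)
  Item 0.37 -> new Bin 4
Total bins used = 4

4


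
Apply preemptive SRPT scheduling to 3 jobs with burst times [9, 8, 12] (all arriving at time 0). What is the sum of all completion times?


Since all jobs arrive at t=0, SRPT equals SPT ordering.
SPT order: [8, 9, 12]
Completion times:
  Job 1: p=8, C=8
  Job 2: p=9, C=17
  Job 3: p=12, C=29
Total completion time = 8 + 17 + 29 = 54

54


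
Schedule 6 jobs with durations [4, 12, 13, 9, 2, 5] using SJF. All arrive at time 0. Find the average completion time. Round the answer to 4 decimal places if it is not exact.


SJF order (ascending): [2, 4, 5, 9, 12, 13]
Completion times:
  Job 1: burst=2, C=2
  Job 2: burst=4, C=6
  Job 3: burst=5, C=11
  Job 4: burst=9, C=20
  Job 5: burst=12, C=32
  Job 6: burst=13, C=45
Average completion = 116/6 = 19.3333

19.3333


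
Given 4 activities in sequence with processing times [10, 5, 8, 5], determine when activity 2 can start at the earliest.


Activity 2 starts after activities 1 through 1 complete.
Predecessor durations: [10]
ES = 10 = 10

10


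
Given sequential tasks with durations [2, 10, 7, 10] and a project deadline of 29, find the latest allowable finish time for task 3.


LF(activity 3) = deadline - sum of successor durations
Successors: activities 4 through 4 with durations [10]
Sum of successor durations = 10
LF = 29 - 10 = 19

19


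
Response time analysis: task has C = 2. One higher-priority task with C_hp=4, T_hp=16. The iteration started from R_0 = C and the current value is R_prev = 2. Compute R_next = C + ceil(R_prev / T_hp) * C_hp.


R_next = C + ceil(R_prev / T_hp) * C_hp
ceil(2 / 16) = ceil(0.125) = 1
Interference = 1 * 4 = 4
R_next = 2 + 4 = 6

6


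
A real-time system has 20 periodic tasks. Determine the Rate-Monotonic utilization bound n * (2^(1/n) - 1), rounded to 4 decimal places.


Compute 2^(1/20) = 1.0352649238
Subtract 1: 1.0352649238 - 1 = 0.0352649238
Multiply by n: 20 * 0.0352649238 = 0.7052984760
Round to 4 dp: 0.7053

0.7053


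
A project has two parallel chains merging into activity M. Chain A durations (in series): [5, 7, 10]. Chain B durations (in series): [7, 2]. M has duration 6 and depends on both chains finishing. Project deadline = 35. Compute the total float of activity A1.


Forward pass: ES(A1) = sum of predecessors on chain A = 0
EF = ES + duration = 0 + 5 = 5
Backward pass: LF(M) = deadline = 35; LS(M) = 35 - 6 = 29
LF(A1) = LS(M) - sum(successors on chain A) = 29 - 17 = 12
LS = LF - duration = 12 - 5 = 7
Total float = LS - ES = 7 - 0 = 7

7


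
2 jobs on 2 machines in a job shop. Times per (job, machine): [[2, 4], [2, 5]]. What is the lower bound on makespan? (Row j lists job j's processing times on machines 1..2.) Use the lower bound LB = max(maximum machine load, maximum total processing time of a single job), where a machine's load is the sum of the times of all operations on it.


Machine loads:
  Machine 1: 2 + 2 = 4
  Machine 2: 4 + 5 = 9
Max machine load = 9
Job totals:
  Job 1: 6
  Job 2: 7
Max job total = 7
Lower bound = max(9, 7) = 9

9


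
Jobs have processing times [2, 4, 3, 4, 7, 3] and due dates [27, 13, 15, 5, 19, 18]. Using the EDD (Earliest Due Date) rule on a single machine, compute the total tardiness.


Sort by due date (EDD order): [(4, 5), (4, 13), (3, 15), (3, 18), (7, 19), (2, 27)]
Compute completion times and tardiness:
  Job 1: p=4, d=5, C=4, tardiness=max(0,4-5)=0
  Job 2: p=4, d=13, C=8, tardiness=max(0,8-13)=0
  Job 3: p=3, d=15, C=11, tardiness=max(0,11-15)=0
  Job 4: p=3, d=18, C=14, tardiness=max(0,14-18)=0
  Job 5: p=7, d=19, C=21, tardiness=max(0,21-19)=2
  Job 6: p=2, d=27, C=23, tardiness=max(0,23-27)=0
Total tardiness = 2

2


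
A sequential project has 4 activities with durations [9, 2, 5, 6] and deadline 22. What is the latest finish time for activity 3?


LF(activity 3) = deadline - sum of successor durations
Successors: activities 4 through 4 with durations [6]
Sum of successor durations = 6
LF = 22 - 6 = 16

16


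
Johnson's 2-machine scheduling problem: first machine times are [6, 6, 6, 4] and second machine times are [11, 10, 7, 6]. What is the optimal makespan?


Apply Johnson's rule:
  Group 1 (a <= b): [(4, 4, 6), (1, 6, 11), (2, 6, 10), (3, 6, 7)]
  Group 2 (a > b): []
Optimal job order: [4, 1, 2, 3]
Schedule:
  Job 4: M1 done at 4, M2 done at 10
  Job 1: M1 done at 10, M2 done at 21
  Job 2: M1 done at 16, M2 done at 31
  Job 3: M1 done at 22, M2 done at 38
Makespan = 38

38


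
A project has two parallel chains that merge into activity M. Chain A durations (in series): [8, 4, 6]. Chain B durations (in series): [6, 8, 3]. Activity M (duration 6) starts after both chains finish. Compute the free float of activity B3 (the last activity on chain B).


ES(B3) = sum of predecessors on chain B = 14
EF(B3) = ES + duration = 14 + 3 = 17
Successor of B3 is M. ES(M) = max(sum(A), sum(B)) = max(18, 17) = 18
Free float = ES(successor) - EF(current) = 18 - 17 = 1

1


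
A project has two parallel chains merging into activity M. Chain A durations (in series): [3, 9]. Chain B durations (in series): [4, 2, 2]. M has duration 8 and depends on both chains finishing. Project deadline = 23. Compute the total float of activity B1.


Forward pass: ES(B1) = sum of predecessors on chain B = 0
EF = ES + duration = 0 + 4 = 4
Backward pass: LF(M) = deadline = 23; LS(M) = 23 - 8 = 15
LF(B1) = LS(M) - sum(successors on chain B) = 15 - 4 = 11
LS = LF - duration = 11 - 4 = 7
Total float = LS - ES = 7 - 0 = 7

7


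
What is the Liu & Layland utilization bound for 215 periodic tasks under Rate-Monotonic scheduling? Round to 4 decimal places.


Compute 2^(1/215) = 1.0032291429
Subtract 1: 1.0032291429 - 1 = 0.0032291429
Multiply by n: 215 * 0.0032291429 = 0.6942657235
Round to 4 dp: 0.6943

0.6943


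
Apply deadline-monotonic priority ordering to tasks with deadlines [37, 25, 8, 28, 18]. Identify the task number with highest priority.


Sort tasks by relative deadline (ascending):
  Task 3: deadline = 8
  Task 5: deadline = 18
  Task 2: deadline = 25
  Task 4: deadline = 28
  Task 1: deadline = 37
Priority order (highest first): [3, 5, 2, 4, 1]
Highest priority task = 3

3


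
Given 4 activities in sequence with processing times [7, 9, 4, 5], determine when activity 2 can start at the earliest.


Activity 2 starts after activities 1 through 1 complete.
Predecessor durations: [7]
ES = 7 = 7

7


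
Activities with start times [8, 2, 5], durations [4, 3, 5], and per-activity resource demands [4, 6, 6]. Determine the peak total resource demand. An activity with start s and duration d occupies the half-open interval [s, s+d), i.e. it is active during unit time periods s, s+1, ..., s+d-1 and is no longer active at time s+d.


Each activity i is active on [start_i, start_i + duration_i).
Compute total resource usage per time slot:
  t=0: active resources = [], total = 0
  t=1: active resources = [], total = 0
  t=2: active resources = [6], total = 6
  t=3: active resources = [6], total = 6
  t=4: active resources = [6], total = 6
  t=5: active resources = [6], total = 6
  t=6: active resources = [6], total = 6
  t=7: active resources = [6], total = 6
  t=8: active resources = [4, 6], total = 10
  t=9: active resources = [4, 6], total = 10
  t=10: active resources = [4], total = 4
  t=11: active resources = [4], total = 4
Peak resource demand = 10

10


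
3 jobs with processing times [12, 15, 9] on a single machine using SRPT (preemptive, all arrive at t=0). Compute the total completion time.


Since all jobs arrive at t=0, SRPT equals SPT ordering.
SPT order: [9, 12, 15]
Completion times:
  Job 1: p=9, C=9
  Job 2: p=12, C=21
  Job 3: p=15, C=36
Total completion time = 9 + 21 + 36 = 66

66


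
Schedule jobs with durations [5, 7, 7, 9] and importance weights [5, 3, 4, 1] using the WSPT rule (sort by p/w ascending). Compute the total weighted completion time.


Compute p/w ratios and sort ascending (WSPT): [(5, 5), (7, 4), (7, 3), (9, 1)]
Compute weighted completion times:
  Job (p=5,w=5): C=5, w*C=5*5=25
  Job (p=7,w=4): C=12, w*C=4*12=48
  Job (p=7,w=3): C=19, w*C=3*19=57
  Job (p=9,w=1): C=28, w*C=1*28=28
Total weighted completion time = 158

158


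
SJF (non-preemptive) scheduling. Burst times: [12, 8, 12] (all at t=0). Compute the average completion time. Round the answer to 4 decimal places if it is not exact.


SJF order (ascending): [8, 12, 12]
Completion times:
  Job 1: burst=8, C=8
  Job 2: burst=12, C=20
  Job 3: burst=12, C=32
Average completion = 60/3 = 20.0

20.0
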